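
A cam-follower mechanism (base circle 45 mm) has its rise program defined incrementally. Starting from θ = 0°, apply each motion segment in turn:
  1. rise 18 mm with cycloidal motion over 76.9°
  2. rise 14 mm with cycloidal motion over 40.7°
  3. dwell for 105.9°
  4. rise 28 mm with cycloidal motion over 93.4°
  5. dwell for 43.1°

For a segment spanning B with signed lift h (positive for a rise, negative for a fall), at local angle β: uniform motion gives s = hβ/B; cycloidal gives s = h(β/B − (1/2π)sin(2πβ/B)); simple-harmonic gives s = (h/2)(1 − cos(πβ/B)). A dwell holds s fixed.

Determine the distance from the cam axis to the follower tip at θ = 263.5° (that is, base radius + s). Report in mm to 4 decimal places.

seg 1 [0°–76.9°] cycloidal, h=18: full span → s += 18 → s = 18.0000
seg 2 [76.9°–117.6°] cycloidal, h=14: full span → s += 14 → s = 32.0000
seg 3 [117.6°–223.5°] dwell: s stays 32.0000
seg 4 [223.5°–316.9°] cycloidal, h=28: θ=263.5° here. β=40, B=93.4. 28·(0.4283 − sin(2π·0.4283)/(2π)) = 10.0502 → s = 42.0502
radial distance = base radius + s = 45 + 42.0502 = 87.0502

87.0502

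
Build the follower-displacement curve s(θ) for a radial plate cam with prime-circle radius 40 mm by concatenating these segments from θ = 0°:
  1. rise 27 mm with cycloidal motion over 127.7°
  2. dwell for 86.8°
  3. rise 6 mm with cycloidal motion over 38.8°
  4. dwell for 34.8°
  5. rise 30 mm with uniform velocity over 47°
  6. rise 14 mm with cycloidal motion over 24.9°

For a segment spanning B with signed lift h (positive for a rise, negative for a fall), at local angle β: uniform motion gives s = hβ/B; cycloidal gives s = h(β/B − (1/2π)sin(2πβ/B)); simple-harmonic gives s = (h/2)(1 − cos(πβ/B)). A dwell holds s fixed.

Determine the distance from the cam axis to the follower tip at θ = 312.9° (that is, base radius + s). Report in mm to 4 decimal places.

seg 1 [0°–127.7°] cycloidal, h=27: full span → s += 27 → s = 27.0000
seg 2 [127.7°–214.5°] dwell: s stays 27.0000
seg 3 [214.5°–253.3°] cycloidal, h=6: full span → s += 6 → s = 33.0000
seg 4 [253.3°–288.1°] dwell: s stays 33.0000
seg 5 [288.1°–335.1°] uniform, h=30: θ=312.9° here. β=24.8, B=47. 30·24.8/47 = 15.8298 → s = 48.8298
radial distance = base radius + s = 40 + 48.8298 = 88.8298

88.8298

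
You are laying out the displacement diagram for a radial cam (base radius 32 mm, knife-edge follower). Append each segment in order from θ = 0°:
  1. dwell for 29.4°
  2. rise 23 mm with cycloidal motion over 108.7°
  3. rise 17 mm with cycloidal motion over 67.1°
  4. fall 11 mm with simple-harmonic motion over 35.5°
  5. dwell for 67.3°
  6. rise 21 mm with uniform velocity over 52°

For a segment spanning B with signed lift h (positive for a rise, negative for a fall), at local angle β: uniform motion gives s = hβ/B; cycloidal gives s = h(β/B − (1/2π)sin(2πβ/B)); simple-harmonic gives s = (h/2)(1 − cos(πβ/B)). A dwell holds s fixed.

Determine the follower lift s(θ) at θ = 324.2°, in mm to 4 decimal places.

seg 1 [0°–29.4°] dwell: s stays 0.0000
seg 2 [29.4°–138.1°] cycloidal, h=23: full span → s += 23 → s = 23.0000
seg 3 [138.1°–205.2°] cycloidal, h=17: full span → s += 17 → s = 40.0000
seg 4 [205.2°–240.7°] simple-harmonic, h=-11: full span → s += -11 → s = 29.0000
seg 5 [240.7°–308°] dwell: s stays 29.0000
seg 6 [308°–360°] uniform, h=21: θ=324.2° here. β=16.2, B=52. 21·16.2/52 = 6.5423 → s = 35.5423

35.5423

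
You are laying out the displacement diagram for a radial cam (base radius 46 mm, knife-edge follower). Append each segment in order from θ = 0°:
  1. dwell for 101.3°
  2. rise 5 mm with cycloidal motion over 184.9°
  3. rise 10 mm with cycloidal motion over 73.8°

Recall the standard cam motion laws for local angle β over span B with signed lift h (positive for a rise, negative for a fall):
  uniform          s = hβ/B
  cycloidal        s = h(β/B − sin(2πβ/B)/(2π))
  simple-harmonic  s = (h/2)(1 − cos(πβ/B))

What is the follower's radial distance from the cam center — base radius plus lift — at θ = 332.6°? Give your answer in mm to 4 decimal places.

seg 1 [0°–101.3°] dwell: s stays 0.0000
seg 2 [101.3°–286.2°] cycloidal, h=5: full span → s += 5 → s = 5.0000
seg 3 [286.2°–360°] cycloidal, h=10: θ=332.6° here. β=46.4, B=73.8. 10·(0.6287 − sin(2π·0.6287)/(2π)) = 7.4387 → s = 12.4387
radial distance = base radius + s = 46 + 12.4387 = 58.4387

58.4387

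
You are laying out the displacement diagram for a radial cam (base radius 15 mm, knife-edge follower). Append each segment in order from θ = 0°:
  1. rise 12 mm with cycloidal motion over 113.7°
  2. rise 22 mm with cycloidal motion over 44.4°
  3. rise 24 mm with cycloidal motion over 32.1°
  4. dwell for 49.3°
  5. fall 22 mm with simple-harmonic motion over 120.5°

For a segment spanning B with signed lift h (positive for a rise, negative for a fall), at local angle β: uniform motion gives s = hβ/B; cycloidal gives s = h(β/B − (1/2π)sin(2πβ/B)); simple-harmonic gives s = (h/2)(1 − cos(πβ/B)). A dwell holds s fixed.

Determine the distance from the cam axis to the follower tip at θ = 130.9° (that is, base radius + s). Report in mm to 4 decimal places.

seg 1 [0°–113.7°] cycloidal, h=12: full span → s += 12 → s = 12.0000
seg 2 [113.7°–158.1°] cycloidal, h=22: θ=130.9° here. β=17.2, B=44.4. 22·(0.3874 − sin(2π·0.3874)/(2π)) = 6.2467 → s = 18.2467
radial distance = base radius + s = 15 + 18.2467 = 33.2467

33.2467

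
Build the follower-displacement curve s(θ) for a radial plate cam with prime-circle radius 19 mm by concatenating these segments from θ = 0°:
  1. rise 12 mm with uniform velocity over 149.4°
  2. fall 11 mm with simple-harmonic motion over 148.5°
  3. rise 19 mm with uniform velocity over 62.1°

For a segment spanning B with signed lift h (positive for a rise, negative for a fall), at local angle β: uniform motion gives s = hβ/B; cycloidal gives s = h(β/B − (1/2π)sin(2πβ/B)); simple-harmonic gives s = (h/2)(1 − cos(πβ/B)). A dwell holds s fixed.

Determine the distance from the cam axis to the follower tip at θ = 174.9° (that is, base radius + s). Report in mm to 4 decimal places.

seg 1 [0°–149.4°] uniform, h=12: full span → s += 12 → s = 12.0000
seg 2 [149.4°–297.9°] simple-harmonic, h=-11: θ=174.9° here. β=25.5, B=148.5. -11/2·(1 − cos(π·0.1717)) = -0.7811 → s = 11.2189
radial distance = base radius + s = 19 + 11.2189 = 30.2189

30.2189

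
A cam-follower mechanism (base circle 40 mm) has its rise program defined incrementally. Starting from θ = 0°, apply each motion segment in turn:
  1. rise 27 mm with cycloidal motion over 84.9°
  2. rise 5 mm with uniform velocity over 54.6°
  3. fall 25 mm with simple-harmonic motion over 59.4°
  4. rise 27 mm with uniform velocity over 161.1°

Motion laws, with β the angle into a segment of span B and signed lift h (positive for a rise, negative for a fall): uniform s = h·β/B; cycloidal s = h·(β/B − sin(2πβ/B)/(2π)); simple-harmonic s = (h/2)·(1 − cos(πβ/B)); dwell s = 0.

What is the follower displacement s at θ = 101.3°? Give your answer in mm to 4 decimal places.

seg 1 [0°–84.9°] cycloidal, h=27: full span → s += 27 → s = 27.0000
seg 2 [84.9°–139.5°] uniform, h=5: θ=101.3° here. β=16.4, B=54.6. 5·16.4/54.6 = 1.5018 → s = 28.5018

28.5018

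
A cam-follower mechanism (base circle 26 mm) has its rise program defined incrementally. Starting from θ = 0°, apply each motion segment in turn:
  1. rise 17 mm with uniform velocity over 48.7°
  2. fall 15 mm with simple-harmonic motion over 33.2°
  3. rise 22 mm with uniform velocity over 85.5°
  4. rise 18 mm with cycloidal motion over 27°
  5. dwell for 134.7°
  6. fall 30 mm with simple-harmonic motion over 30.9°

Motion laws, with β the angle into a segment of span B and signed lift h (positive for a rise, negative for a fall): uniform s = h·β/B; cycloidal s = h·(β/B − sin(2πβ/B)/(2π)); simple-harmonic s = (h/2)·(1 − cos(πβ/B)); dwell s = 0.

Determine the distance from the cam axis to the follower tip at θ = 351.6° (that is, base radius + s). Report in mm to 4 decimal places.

seg 1 [0°–48.7°] uniform, h=17: full span → s += 17 → s = 17.0000
seg 2 [48.7°–81.9°] simple-harmonic, h=-15: full span → s += -15 → s = 2.0000
seg 3 [81.9°–167.4°] uniform, h=22: full span → s += 22 → s = 24.0000
seg 4 [167.4°–194.4°] cycloidal, h=18: full span → s += 18 → s = 42.0000
seg 5 [194.4°–329.1°] dwell: s stays 42.0000
seg 6 [329.1°–360°] simple-harmonic, h=-30: θ=351.6° here. β=22.5, B=30.9. -30/2·(1 − cos(π·0.7282)) = -24.8543 → s = 17.1457
radial distance = base radius + s = 26 + 17.1457 = 43.1457

43.1457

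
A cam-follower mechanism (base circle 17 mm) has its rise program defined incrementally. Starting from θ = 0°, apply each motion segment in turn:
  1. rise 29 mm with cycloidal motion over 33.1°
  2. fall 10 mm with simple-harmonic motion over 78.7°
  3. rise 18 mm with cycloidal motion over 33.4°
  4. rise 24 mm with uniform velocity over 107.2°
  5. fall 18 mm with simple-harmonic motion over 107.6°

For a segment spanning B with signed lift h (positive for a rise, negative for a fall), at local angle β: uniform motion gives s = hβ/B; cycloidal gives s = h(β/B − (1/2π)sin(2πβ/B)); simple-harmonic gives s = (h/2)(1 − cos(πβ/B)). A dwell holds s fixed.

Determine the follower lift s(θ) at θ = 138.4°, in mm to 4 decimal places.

seg 1 [0°–33.1°] cycloidal, h=29: full span → s += 29 → s = 29.0000
seg 2 [33.1°–111.8°] simple-harmonic, h=-10: full span → s += -10 → s = 19.0000
seg 3 [111.8°–145.2°] cycloidal, h=18: θ=138.4° here. β=26.6, B=33.4. 18·(0.7964 − sin(2π·0.7964)/(2π)) = 17.0792 → s = 36.0792

36.0792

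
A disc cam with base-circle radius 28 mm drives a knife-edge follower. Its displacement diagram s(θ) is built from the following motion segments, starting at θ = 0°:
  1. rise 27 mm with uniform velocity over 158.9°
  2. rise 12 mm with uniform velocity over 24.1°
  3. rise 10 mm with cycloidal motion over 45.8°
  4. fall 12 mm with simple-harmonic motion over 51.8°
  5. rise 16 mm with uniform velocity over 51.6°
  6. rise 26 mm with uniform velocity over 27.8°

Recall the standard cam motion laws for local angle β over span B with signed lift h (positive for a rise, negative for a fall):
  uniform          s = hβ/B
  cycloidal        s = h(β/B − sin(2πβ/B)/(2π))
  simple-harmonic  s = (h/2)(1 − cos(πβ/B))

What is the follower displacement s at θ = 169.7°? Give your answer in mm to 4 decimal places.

seg 1 [0°–158.9°] uniform, h=27: full span → s += 27 → s = 27.0000
seg 2 [158.9°–183°] uniform, h=12: θ=169.7° here. β=10.8, B=24.1. 12·10.8/24.1 = 5.3776 → s = 32.3776

32.3776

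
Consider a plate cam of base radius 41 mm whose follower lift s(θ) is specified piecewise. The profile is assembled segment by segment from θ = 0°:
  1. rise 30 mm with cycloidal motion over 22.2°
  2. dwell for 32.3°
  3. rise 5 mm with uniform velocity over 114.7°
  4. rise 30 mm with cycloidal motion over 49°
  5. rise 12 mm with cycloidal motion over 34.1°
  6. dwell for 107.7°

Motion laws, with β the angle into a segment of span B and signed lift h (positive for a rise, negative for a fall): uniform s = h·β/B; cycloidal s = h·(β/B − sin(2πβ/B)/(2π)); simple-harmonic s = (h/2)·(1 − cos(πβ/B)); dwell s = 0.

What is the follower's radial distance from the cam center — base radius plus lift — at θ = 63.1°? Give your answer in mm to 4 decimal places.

seg 1 [0°–22.2°] cycloidal, h=30: full span → s += 30 → s = 30.0000
seg 2 [22.2°–54.5°] dwell: s stays 30.0000
seg 3 [54.5°–169.2°] uniform, h=5: θ=63.1° here. β=8.6, B=114.7. 5·8.6/114.7 = 0.3749 → s = 30.3749
radial distance = base radius + s = 41 + 30.3749 = 71.3749

71.3749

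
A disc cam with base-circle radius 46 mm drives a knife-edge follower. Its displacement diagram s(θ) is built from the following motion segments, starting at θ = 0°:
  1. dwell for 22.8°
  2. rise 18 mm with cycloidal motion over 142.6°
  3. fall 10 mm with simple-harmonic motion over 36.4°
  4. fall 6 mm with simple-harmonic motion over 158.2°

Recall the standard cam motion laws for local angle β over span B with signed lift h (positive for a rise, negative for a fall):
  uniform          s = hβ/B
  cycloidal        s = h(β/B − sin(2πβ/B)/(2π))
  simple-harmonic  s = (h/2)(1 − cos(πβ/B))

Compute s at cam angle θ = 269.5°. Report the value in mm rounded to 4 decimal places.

seg 1 [0°–22.8°] dwell: s stays 0.0000
seg 2 [22.8°–165.4°] cycloidal, h=18: full span → s += 18 → s = 18.0000
seg 3 [165.4°–201.8°] simple-harmonic, h=-10: full span → s += -10 → s = 8.0000
seg 4 [201.8°–360°] simple-harmonic, h=-6: θ=269.5° here. β=67.7, B=158.2. -6/2·(1 − cos(π·0.4279)) = -2.3266 → s = 5.6734

5.6734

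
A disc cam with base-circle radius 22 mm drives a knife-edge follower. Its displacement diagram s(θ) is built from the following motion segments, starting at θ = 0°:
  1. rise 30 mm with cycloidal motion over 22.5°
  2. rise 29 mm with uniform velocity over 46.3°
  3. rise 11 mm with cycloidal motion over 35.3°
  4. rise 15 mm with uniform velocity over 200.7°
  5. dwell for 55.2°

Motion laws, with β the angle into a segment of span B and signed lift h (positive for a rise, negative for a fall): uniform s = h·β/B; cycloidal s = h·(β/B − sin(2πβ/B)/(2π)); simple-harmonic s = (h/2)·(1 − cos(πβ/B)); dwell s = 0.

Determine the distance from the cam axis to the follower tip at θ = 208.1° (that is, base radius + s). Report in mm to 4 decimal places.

seg 1 [0°–22.5°] cycloidal, h=30: full span → s += 30 → s = 30.0000
seg 2 [22.5°–68.8°] uniform, h=29: full span → s += 29 → s = 59.0000
seg 3 [68.8°–104.1°] cycloidal, h=11: full span → s += 11 → s = 70.0000
seg 4 [104.1°–304.8°] uniform, h=15: θ=208.1° here. β=104, B=200.7. 15·104/200.7 = 7.7728 → s = 77.7728
radial distance = base radius + s = 22 + 77.7728 = 99.7728

99.7728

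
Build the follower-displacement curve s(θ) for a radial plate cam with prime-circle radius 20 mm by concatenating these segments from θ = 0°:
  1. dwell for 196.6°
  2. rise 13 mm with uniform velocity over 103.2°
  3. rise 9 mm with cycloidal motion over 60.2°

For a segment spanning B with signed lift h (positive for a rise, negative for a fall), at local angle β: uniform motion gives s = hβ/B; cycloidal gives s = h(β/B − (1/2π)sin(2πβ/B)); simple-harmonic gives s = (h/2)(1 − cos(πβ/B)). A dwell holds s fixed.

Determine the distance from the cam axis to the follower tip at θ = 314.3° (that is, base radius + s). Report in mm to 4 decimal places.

seg 1 [0°–196.6°] dwell: s stays 0.0000
seg 2 [196.6°–299.8°] uniform, h=13: full span → s += 13 → s = 13.0000
seg 3 [299.8°–360°] cycloidal, h=9: θ=314.3° here. β=14.5, B=60.2. 9·(0.2409 − sin(2π·0.2409)/(2π)) = 0.7377 → s = 13.7377
radial distance = base radius + s = 20 + 13.7377 = 33.7377

33.7377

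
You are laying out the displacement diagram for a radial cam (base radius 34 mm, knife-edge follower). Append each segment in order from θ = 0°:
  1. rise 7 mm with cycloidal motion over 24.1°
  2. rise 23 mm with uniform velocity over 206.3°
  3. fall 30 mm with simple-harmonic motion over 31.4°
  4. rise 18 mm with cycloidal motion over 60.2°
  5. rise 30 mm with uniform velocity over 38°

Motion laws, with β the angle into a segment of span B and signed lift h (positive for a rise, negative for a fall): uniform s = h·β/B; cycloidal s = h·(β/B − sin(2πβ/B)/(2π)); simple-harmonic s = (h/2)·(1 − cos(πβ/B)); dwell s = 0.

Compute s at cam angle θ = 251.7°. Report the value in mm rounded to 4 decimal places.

seg 1 [0°–24.1°] cycloidal, h=7: full span → s += 7 → s = 7.0000
seg 2 [24.1°–230.4°] uniform, h=23: full span → s += 23 → s = 30.0000
seg 3 [230.4°–261.8°] simple-harmonic, h=-30: θ=251.7° here. β=21.3, B=31.4. -30/2·(1 − cos(π·0.6783)) = -22.9714 → s = 7.0286

7.0286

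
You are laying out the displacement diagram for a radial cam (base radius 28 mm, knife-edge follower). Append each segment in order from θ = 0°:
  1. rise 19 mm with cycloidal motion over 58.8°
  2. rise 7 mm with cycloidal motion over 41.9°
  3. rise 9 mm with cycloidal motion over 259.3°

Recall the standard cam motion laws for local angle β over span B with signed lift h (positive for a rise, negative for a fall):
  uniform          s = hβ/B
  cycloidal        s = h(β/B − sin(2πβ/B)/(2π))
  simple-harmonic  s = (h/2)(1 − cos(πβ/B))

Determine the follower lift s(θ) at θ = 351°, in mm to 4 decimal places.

seg 1 [0°–58.8°] cycloidal, h=19: full span → s += 19 → s = 19.0000
seg 2 [58.8°–100.7°] cycloidal, h=7: full span → s += 7 → s = 26.0000
seg 3 [100.7°–360°] cycloidal, h=9: θ=351° here. β=250.3, B=259.3. 9·(0.9653 − sin(2π·0.9653)/(2π)) = 8.9975 → s = 34.9975

34.9975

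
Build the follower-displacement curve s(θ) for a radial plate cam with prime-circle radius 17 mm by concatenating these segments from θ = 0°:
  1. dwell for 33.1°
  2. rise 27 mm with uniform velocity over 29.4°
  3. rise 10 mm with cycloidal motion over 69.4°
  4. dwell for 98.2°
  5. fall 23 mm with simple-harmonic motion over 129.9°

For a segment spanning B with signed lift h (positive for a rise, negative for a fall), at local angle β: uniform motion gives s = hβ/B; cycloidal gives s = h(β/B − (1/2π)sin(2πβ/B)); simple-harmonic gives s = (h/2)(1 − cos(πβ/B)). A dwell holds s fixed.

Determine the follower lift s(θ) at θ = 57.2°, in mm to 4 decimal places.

seg 1 [0°–33.1°] dwell: s stays 0.0000
seg 2 [33.1°–62.5°] uniform, h=27: θ=57.2° here. β=24.1, B=29.4. 27·24.1/29.4 = 22.1327 → s = 22.1327

22.1327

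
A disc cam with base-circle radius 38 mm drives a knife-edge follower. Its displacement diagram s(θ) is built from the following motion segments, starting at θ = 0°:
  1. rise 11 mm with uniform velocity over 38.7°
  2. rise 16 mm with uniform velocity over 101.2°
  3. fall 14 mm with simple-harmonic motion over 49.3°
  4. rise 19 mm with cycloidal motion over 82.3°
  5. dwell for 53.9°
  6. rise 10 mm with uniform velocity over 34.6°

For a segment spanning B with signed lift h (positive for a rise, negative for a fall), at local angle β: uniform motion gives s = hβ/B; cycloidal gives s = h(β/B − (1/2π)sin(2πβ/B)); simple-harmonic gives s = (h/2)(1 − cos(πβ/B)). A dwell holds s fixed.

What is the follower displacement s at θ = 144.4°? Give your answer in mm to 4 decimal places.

seg 1 [0°–38.7°] uniform, h=11: full span → s += 11 → s = 11.0000
seg 2 [38.7°–139.9°] uniform, h=16: full span → s += 16 → s = 27.0000
seg 3 [139.9°–189.2°] simple-harmonic, h=-14: θ=144.4° here. β=4.5, B=49.3. -14/2·(1 − cos(π·0.0913)) = -0.2858 → s = 26.7142

26.7142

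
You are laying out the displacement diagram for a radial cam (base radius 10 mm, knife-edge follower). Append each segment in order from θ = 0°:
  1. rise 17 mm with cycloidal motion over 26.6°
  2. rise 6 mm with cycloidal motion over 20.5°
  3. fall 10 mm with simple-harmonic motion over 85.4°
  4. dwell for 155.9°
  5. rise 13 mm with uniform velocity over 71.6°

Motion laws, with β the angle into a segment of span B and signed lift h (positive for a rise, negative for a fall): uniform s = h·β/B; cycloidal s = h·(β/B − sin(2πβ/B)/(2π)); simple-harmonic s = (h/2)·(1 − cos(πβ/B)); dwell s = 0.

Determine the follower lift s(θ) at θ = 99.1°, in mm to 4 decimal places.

seg 1 [0°–26.6°] cycloidal, h=17: full span → s += 17 → s = 17.0000
seg 2 [26.6°–47.1°] cycloidal, h=6: full span → s += 6 → s = 23.0000
seg 3 [47.1°–132.5°] simple-harmonic, h=-10: θ=99.1° here. β=52, B=85.4. -10/2·(1 − cos(π·0.6089)) = -6.6774 → s = 16.3226

16.3226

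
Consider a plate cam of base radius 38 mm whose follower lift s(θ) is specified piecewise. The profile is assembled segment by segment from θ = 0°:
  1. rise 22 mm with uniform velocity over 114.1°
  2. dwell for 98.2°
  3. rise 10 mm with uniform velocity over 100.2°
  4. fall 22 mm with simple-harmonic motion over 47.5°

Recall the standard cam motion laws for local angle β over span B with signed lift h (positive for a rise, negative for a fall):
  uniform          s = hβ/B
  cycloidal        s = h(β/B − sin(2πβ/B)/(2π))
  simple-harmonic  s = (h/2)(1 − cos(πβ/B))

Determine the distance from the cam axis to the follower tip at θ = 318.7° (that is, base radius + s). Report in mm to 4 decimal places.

seg 1 [0°–114.1°] uniform, h=22: full span → s += 22 → s = 22.0000
seg 2 [114.1°–212.3°] dwell: s stays 22.0000
seg 3 [212.3°–312.5°] uniform, h=10: full span → s += 10 → s = 32.0000
seg 4 [312.5°–360°] simple-harmonic, h=-22: θ=318.7° here. β=6.2, B=47.5. -22/2·(1 − cos(π·0.1305)) = -0.9119 → s = 31.0881
radial distance = base radius + s = 38 + 31.0881 = 69.0881

69.0881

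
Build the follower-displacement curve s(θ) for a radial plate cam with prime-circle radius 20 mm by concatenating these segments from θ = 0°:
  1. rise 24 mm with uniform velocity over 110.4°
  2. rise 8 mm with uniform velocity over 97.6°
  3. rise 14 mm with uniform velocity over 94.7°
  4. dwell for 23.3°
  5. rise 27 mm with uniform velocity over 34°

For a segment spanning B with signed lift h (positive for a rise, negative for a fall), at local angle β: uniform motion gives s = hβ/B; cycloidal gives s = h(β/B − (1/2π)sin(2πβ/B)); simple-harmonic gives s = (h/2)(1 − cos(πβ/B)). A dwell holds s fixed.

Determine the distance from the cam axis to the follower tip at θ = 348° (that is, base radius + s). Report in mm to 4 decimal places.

seg 1 [0°–110.4°] uniform, h=24: full span → s += 24 → s = 24.0000
seg 2 [110.4°–208°] uniform, h=8: full span → s += 8 → s = 32.0000
seg 3 [208°–302.7°] uniform, h=14: full span → s += 14 → s = 46.0000
seg 4 [302.7°–326°] dwell: s stays 46.0000
seg 5 [326°–360°] uniform, h=27: θ=348° here. β=22, B=34. 27·22/34 = 17.4706 → s = 63.4706
radial distance = base radius + s = 20 + 63.4706 = 83.4706

83.4706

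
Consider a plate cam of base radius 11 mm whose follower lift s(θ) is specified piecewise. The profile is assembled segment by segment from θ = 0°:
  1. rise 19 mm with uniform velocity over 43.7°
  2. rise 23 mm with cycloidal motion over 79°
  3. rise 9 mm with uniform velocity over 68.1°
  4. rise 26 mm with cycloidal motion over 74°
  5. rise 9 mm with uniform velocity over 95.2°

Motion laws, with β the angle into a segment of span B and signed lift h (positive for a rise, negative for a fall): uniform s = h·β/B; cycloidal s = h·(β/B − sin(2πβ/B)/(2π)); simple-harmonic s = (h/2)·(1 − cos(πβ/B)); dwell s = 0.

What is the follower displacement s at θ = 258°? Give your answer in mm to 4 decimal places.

seg 1 [0°–43.7°] uniform, h=19: full span → s += 19 → s = 19.0000
seg 2 [43.7°–122.7°] cycloidal, h=23: full span → s += 23 → s = 42.0000
seg 3 [122.7°–190.8°] uniform, h=9: full span → s += 9 → s = 51.0000
seg 4 [190.8°–264.8°] cycloidal, h=26: θ=258° here. β=67.2, B=74. 26·(0.9081 − sin(2π·0.9081)/(2π)) = 25.8695 → s = 76.8695

76.8695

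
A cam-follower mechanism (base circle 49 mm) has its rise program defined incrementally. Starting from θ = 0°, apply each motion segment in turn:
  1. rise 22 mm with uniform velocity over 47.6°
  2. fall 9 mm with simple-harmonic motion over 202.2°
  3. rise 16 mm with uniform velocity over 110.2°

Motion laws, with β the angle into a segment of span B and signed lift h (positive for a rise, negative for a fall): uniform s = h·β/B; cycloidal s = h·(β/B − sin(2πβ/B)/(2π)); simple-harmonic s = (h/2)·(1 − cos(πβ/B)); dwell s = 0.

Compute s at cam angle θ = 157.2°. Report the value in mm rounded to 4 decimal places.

seg 1 [0°–47.6°] uniform, h=22: full span → s += 22 → s = 22.0000
seg 2 [47.6°–249.8°] simple-harmonic, h=-9: θ=157.2° here. β=109.6, B=202.2. -9/2·(1 − cos(π·0.5420)) = -5.0926 → s = 16.9074

16.9074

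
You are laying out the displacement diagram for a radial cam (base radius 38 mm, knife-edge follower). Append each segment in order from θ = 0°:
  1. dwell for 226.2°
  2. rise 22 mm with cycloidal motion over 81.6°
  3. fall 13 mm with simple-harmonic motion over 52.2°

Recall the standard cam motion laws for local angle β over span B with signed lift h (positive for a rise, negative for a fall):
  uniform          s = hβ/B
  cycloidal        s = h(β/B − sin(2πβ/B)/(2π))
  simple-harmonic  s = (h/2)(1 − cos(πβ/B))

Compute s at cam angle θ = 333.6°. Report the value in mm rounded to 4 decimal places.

seg 1 [0°–226.2°] dwell: s stays 0.0000
seg 2 [226.2°–307.8°] cycloidal, h=22: full span → s += 22 → s = 22.0000
seg 3 [307.8°–360°] simple-harmonic, h=-13: θ=333.6° here. β=25.8, B=52.2. -13/2·(1 − cos(π·0.4943)) = -6.3826 → s = 15.6174

15.6174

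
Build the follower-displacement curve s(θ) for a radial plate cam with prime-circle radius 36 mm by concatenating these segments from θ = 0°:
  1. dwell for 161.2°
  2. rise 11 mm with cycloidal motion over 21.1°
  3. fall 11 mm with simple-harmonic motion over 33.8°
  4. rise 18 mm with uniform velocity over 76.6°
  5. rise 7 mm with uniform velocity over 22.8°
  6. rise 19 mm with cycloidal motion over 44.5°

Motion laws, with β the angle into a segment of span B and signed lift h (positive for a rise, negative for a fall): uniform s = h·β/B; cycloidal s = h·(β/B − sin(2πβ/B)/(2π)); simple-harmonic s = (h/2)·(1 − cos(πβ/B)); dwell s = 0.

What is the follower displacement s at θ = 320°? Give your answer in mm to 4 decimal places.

seg 1 [0°–161.2°] dwell: s stays 0.0000
seg 2 [161.2°–182.3°] cycloidal, h=11: full span → s += 11 → s = 11.0000
seg 3 [182.3°–216.1°] simple-harmonic, h=-11: full span → s += -11 → s = 0.0000
seg 4 [216.1°–292.7°] uniform, h=18: full span → s += 18 → s = 18.0000
seg 5 [292.7°–315.5°] uniform, h=7: full span → s += 7 → s = 25.0000
seg 6 [315.5°–360°] cycloidal, h=19: θ=320° here. β=4.5, B=44.5. 19·(0.1011 − sin(2π·0.1011)/(2π)) = 0.1267 → s = 25.1267

25.1267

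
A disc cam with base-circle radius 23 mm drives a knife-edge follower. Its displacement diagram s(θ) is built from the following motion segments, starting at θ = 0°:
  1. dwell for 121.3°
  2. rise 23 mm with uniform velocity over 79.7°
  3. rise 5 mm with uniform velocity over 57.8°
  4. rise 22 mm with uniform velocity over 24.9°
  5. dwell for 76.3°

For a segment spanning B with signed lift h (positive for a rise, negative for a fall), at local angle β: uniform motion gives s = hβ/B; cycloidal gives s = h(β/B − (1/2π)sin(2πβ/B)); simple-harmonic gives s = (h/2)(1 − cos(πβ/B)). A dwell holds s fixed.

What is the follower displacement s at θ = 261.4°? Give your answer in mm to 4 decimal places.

seg 1 [0°–121.3°] dwell: s stays 0.0000
seg 2 [121.3°–201°] uniform, h=23: full span → s += 23 → s = 23.0000
seg 3 [201°–258.8°] uniform, h=5: full span → s += 5 → s = 28.0000
seg 4 [258.8°–283.7°] uniform, h=22: θ=261.4° here. β=2.6, B=24.9. 22·2.6/24.9 = 2.2972 → s = 30.2972

30.2972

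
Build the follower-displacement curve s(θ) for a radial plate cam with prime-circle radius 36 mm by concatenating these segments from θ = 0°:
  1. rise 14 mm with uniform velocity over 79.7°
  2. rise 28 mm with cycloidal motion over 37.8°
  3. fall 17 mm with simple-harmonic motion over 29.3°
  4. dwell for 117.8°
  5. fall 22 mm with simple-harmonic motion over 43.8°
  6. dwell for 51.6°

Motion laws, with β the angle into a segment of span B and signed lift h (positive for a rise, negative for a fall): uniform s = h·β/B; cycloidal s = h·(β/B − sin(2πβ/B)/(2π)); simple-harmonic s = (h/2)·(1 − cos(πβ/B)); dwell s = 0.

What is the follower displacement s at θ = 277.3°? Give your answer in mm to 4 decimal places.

seg 1 [0°–79.7°] uniform, h=14: full span → s += 14 → s = 14.0000
seg 2 [79.7°–117.5°] cycloidal, h=28: full span → s += 28 → s = 42.0000
seg 3 [117.5°–146.8°] simple-harmonic, h=-17: full span → s += -17 → s = 25.0000
seg 4 [146.8°–264.6°] dwell: s stays 25.0000
seg 5 [264.6°–308.4°] simple-harmonic, h=-22: θ=277.3° here. β=12.7, B=43.8. -22/2·(1 − cos(π·0.2900)) = -4.2568 → s = 20.7432

20.7432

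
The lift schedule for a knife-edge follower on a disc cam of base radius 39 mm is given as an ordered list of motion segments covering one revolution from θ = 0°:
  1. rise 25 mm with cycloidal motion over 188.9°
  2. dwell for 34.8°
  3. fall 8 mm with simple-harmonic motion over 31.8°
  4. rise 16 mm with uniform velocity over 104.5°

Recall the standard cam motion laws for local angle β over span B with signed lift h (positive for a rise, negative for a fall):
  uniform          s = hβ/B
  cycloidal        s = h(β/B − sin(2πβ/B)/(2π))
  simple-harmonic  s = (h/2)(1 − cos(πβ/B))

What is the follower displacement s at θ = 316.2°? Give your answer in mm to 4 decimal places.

seg 1 [0°–188.9°] cycloidal, h=25: full span → s += 25 → s = 25.0000
seg 2 [188.9°–223.7°] dwell: s stays 25.0000
seg 3 [223.7°–255.5°] simple-harmonic, h=-8: full span → s += -8 → s = 17.0000
seg 4 [255.5°–360°] uniform, h=16: θ=316.2° here. β=60.7, B=104.5. 16·60.7/104.5 = 9.2938 → s = 26.2938

26.2938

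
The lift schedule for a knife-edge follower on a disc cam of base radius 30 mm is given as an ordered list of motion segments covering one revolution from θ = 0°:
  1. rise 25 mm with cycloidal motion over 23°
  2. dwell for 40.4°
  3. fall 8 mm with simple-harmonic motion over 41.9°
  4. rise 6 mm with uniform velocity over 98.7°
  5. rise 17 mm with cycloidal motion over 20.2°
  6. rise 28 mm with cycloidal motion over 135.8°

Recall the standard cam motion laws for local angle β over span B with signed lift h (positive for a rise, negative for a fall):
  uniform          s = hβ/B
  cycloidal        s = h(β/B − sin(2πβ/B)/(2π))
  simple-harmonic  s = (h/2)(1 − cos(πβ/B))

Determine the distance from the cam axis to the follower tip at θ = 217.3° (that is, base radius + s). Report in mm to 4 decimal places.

seg 1 [0°–23°] cycloidal, h=25: full span → s += 25 → s = 25.0000
seg 2 [23°–63.4°] dwell: s stays 25.0000
seg 3 [63.4°–105.3°] simple-harmonic, h=-8: full span → s += -8 → s = 17.0000
seg 4 [105.3°–204°] uniform, h=6: full span → s += 6 → s = 23.0000
seg 5 [204°–224.2°] cycloidal, h=17: θ=217.3° here. β=13.3, B=20.2. 17·(0.6584 − sin(2π·0.6584)/(2π)) = 13.4630 → s = 36.4630
radial distance = base radius + s = 30 + 36.4630 = 66.4630

66.4630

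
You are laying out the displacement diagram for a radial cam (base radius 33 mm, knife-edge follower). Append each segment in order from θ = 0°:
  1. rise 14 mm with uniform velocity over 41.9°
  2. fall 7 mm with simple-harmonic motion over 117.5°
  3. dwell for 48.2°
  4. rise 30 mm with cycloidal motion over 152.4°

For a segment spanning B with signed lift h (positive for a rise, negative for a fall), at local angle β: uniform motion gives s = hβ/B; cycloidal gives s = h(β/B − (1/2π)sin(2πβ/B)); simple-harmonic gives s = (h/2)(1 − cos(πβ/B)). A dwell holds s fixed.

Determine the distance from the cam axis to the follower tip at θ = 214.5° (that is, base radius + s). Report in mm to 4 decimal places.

seg 1 [0°–41.9°] uniform, h=14: full span → s += 14 → s = 14.0000
seg 2 [41.9°–159.4°] simple-harmonic, h=-7: full span → s += -7 → s = 7.0000
seg 3 [159.4°–207.6°] dwell: s stays 7.0000
seg 4 [207.6°–360°] cycloidal, h=30: θ=214.5° here. β=6.9, B=152.4. 30·(0.0453 − sin(2π·0.0453)/(2π)) = 0.0182 → s = 7.0182
radial distance = base radius + s = 33 + 7.0182 = 40.0182

40.0182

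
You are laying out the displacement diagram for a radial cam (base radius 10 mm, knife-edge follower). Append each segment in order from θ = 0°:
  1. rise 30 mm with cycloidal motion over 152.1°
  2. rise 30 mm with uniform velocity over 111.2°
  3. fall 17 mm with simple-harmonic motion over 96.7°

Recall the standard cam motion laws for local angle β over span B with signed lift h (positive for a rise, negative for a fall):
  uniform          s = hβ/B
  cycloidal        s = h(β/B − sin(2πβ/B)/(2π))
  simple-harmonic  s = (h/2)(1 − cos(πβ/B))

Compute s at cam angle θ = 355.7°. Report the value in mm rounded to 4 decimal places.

seg 1 [0°–152.1°] cycloidal, h=30: full span → s += 30 → s = 30.0000
seg 2 [152.1°–263.3°] uniform, h=30: full span → s += 30 → s = 60.0000
seg 3 [263.3°–360°] simple-harmonic, h=-17: θ=355.7° here. β=92.4, B=96.7. -17/2·(1 − cos(π·0.9555)) = -16.9172 → s = 43.0828

43.0828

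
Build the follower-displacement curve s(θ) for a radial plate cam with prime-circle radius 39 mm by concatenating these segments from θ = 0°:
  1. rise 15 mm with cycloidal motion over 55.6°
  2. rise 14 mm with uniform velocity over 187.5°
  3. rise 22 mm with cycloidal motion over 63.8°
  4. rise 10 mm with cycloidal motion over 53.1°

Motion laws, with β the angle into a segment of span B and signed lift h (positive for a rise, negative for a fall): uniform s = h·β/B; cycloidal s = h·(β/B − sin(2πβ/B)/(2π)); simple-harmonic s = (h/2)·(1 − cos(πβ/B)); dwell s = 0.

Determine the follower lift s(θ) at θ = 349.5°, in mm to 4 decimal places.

seg 1 [0°–55.6°] cycloidal, h=15: full span → s += 15 → s = 15.0000
seg 2 [55.6°–243.1°] uniform, h=14: full span → s += 14 → s = 29.0000
seg 3 [243.1°–306.9°] cycloidal, h=22: full span → s += 22 → s = 51.0000
seg 4 [306.9°–360°] cycloidal, h=10: θ=349.5° here. β=42.6, B=53.1. 10·(0.8023 − sin(2π·0.8023)/(2π)) = 9.5291 → s = 60.5291

60.5291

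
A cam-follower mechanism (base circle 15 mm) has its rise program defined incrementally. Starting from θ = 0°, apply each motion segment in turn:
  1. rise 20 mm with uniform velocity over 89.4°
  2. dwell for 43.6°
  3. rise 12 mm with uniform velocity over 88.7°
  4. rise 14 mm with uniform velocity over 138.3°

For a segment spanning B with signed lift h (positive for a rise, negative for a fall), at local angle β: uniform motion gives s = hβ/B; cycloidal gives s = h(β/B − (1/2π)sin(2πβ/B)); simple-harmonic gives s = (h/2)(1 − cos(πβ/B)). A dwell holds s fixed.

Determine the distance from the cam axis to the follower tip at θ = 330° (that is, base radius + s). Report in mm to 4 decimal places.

seg 1 [0°–89.4°] uniform, h=20: full span → s += 20 → s = 20.0000
seg 2 [89.4°–133°] dwell: s stays 20.0000
seg 3 [133°–221.7°] uniform, h=12: full span → s += 12 → s = 32.0000
seg 4 [221.7°–360°] uniform, h=14: θ=330° here. β=108.3, B=138.3. 14·108.3/138.3 = 10.9631 → s = 42.9631
radial distance = base radius + s = 15 + 42.9631 = 57.9631

57.9631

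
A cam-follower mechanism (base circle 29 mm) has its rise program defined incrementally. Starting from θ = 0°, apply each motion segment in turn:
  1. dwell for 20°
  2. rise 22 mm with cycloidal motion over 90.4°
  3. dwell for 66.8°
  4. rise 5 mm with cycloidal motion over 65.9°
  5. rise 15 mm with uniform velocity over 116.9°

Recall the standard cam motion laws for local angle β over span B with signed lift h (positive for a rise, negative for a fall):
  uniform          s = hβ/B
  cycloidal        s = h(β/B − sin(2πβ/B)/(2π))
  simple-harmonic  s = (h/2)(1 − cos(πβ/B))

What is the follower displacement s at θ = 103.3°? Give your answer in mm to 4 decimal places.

seg 1 [0°–20°] dwell: s stays 0.0000
seg 2 [20°–110.4°] cycloidal, h=22: θ=103.3° here. β=83.3, B=90.4. 22·(0.9215 − sin(2π·0.9215)/(2π)) = 21.9307 → s = 21.9307

21.9307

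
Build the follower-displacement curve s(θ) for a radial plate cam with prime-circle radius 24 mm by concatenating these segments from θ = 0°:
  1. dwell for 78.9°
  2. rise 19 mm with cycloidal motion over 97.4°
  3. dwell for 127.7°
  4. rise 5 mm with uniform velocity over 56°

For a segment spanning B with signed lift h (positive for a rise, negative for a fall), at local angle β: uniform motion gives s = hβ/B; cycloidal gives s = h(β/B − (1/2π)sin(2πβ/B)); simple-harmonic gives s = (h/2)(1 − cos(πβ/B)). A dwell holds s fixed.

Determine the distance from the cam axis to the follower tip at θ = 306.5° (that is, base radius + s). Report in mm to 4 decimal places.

seg 1 [0°–78.9°] dwell: s stays 0.0000
seg 2 [78.9°–176.3°] cycloidal, h=19: full span → s += 19 → s = 19.0000
seg 3 [176.3°–304°] dwell: s stays 19.0000
seg 4 [304°–360°] uniform, h=5: θ=306.5° here. β=2.5, B=56. 5·2.5/56 = 0.2232 → s = 19.2232
radial distance = base radius + s = 24 + 19.2232 = 43.2232

43.2232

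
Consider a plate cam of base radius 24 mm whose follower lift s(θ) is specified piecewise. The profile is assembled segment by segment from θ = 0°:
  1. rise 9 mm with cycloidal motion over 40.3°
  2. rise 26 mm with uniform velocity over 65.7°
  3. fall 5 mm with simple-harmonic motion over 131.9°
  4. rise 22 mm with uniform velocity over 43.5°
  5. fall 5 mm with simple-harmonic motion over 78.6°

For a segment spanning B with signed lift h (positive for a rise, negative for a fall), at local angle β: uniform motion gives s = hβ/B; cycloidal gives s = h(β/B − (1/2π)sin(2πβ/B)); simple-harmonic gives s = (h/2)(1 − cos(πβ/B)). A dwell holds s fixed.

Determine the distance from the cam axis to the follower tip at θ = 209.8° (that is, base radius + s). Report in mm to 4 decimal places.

seg 1 [0°–40.3°] cycloidal, h=9: full span → s += 9 → s = 9.0000
seg 2 [40.3°–106°] uniform, h=26: full span → s += 26 → s = 35.0000
seg 3 [106°–237.9°] simple-harmonic, h=-5: θ=209.8° here. β=103.8, B=131.9. -5/2·(1 − cos(π·0.7870)) = -4.4607 → s = 30.5393
radial distance = base radius + s = 24 + 30.5393 = 54.5393

54.5393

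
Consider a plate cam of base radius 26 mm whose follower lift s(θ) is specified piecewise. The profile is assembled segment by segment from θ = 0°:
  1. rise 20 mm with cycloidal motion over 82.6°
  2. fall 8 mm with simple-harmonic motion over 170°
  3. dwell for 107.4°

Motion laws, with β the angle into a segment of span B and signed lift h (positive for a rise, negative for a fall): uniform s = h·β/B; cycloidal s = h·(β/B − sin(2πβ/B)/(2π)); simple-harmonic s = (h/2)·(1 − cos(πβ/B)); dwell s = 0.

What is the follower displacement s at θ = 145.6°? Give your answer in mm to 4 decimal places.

seg 1 [0°–82.6°] cycloidal, h=20: full span → s += 20 → s = 20.0000
seg 2 [82.6°–252.6°] simple-harmonic, h=-8: θ=145.6° here. β=63, B=170. -8/2·(1 − cos(π·0.3706)) = -2.4182 → s = 17.5818

17.5818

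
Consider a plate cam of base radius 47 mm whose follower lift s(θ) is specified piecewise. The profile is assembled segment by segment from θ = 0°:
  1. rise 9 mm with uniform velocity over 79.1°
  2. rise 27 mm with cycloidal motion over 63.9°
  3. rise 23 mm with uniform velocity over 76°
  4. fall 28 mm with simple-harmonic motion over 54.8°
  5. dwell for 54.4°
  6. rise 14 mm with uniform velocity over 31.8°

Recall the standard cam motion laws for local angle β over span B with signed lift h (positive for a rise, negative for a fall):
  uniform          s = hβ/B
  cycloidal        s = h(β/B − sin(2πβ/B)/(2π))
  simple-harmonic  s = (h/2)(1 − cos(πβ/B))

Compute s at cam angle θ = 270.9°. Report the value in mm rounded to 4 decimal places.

seg 1 [0°–79.1°] uniform, h=9: full span → s += 9 → s = 9.0000
seg 2 [79.1°–143°] cycloidal, h=27: full span → s += 27 → s = 36.0000
seg 3 [143°–219°] uniform, h=23: full span → s += 23 → s = 59.0000
seg 4 [219°–273.8°] simple-harmonic, h=-28: θ=270.9° here. β=51.9, B=54.8. -28/2·(1 − cos(π·0.9471)) = -27.8070 → s = 31.1930

31.1930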